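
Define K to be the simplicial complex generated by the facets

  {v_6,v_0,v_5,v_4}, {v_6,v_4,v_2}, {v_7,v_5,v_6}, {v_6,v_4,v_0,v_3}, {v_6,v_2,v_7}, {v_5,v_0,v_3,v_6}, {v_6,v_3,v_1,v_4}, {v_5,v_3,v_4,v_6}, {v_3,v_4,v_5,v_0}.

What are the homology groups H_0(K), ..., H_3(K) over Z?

H_0 ≅ Z,  H_1 = 0,  H_2 = 0,  H_3 ≅ Z.

We work with the vertex ordering v_0 < v_1 < v_2 < v_3 < v_4 < v_5 < v_6 < v_7. The simplices of K, each written with vertices in increasing order, are:

  0-simplices (8): [v_0], [v_1], [v_2], [v_3], [v_4], [v_5], [v_6], [v_7]
  1-simplices (18): (18 of them)
  2-simplices (16): (16 of them)
  3-simplices (6): [v_0,v_3,v_4,v_5], [v_0,v_3,v_4,v_6], [v_0,v_3,v_5,v_6], [v_0,v_4,v_5,v_6], [v_1,v_3,v_4,v_6], [v_3,v_4,v_5,v_6]

so the chain groups are C_0 ≅ Z^8, C_1 ≅ Z^18, C_2 ≅ Z^16, C_3 ≅ Z^6.

Boundary ∂_1: C_1 → C_0 is given by ∂[p,q] = [q] − [p].
As a 8×18 matrix over Z this has rank 7, with invariant factors (1,1,1,1,1,1,1).

Boundary ∂_2: C_2 → C_1 acts by ∂[p,q,r] = [q,r] − [p,r] + [p,q]. For instance
  ∂[v_3,v_4,v_6] = [v_4,v_6] − [v_3,v_6] + [v_3,v_4],
  ∂[v_0,v_3,v_5] = [v_3,v_5] − [v_0,v_5] + [v_0,v_3].
The resulting 18×16 matrix has rank 11, and its Smith normal form has invariant factors (1,1,1,1,1,1,1,1,1,1,1).

Boundary ∂_3: C_3 → C_2 sends each 3-simplex σ to the alternating sum Σ_i (−1)^i (σ with its i-th vertex removed). For instance
  ∂[v_0,v_4,v_5,v_6] = [v_4,v_5,v_6] − [v_0,v_5,v_6] + [v_0,v_4,v_6] − [v_0,v_4,v_5],
  ∂[v_1,v_3,v_4,v_6] = [v_3,v_4,v_6] − [v_1,v_4,v_6] + [v_1,v_3,v_6] − [v_1,v_3,v_4].
As a 16×6 matrix over Z this has rank 5, with invariant factors (1,1,1,1,1).

From H_k ≅ ker(∂_k) / im(∂_{k+1}) we obtain:

  H_0: rank C_0 − rank ∂_1 = 8 − 7 = 1, and the invariant factors of ∂_1 are all 1, so H_0 ≅ Z.
  H_1: rank ker ∂_1 − rank ∂_2 = (18 − 7) − 11 = 0, and the invariant factors of ∂_2 are all 1, so H_1 ≅ 0.
  H_2: rank ker ∂_2 − rank ∂_3 = (16 − 11) − 5 = 0, and the invariant factors of ∂_3 are all 1, so H_2 ≅ 0.
  H_3: rank ker ∂_3 − rank ∂_4 = (6 − 5) − 0 = 1, and there is no ∂_4, so H_3 ≅ Z.

As a check, the Euler characteristic is 8 − 18 + 16 − 6 = 0, which agrees with 1 − 0 + 0 − 1 = 0.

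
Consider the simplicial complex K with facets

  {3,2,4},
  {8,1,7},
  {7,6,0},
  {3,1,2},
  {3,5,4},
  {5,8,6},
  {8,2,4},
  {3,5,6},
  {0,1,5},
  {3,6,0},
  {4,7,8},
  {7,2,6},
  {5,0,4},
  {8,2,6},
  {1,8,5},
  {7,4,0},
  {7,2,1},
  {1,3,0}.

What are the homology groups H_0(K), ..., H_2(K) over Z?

H_0 = Z,  H_1 = Z × Z/2,  H_2 = 0.

Take the total order 0 < 1 < 2 < 3 < 4 < 5 < 6 < 7 < 8 on the vertex set. Then K (dimension 2) consists of the simplices:

  0-simplices (9): [0], [1], [2], [3], [4], [5], [6], [7], [8]
  1-simplices (27): (27 of them)
  2-simplices (18): [0,1,3], [0,1,5], [0,3,6], [0,4,5], [0,4,7], [0,6,7], [1,2,3], [1,2,7], [1,5,8], [1,7,8], [2,3,4], [2,4,8], [2,6,7], [2,6,8], [3,4,5], [3,5,6], [4,7,8], [5,6,8]

Hence C_0 ≅ Z^9, C_1 ≅ Z^27, C_2 ≅ Z^18.

∂_1: C_1 → C_0 maps an edge to its endpoints' difference, ∂[p,q] = q − p.
The resulting 9×27 matrix has rank 8, and its Smith normal form has invariant factors (1,1,1,1,1,1,1,1).

Boundary ∂_2: C_2 → C_1 sends each 2-simplex [p,q,r] to [q,r] − [p,r] + [p,q]. For instance
  ∂[2,6,7] = [6,7] − [2,7] + [2,6],
  ∂[1,7,8] = [7,8] − [1,8] + [1,7].
The resulting 27×18 matrix has rank 18, and its Smith normal form has invariant factors (1,1,1,1,1,1,1,1,1,1,1,1,1,1,1,1,1,2).

From H_k ≅ ker(∂_k) / im(∂_{k+1}) we obtain:

  H_0: rank C_0 − rank ∂_1 = 9 − 8 = 1, and the invariant factors of ∂_1 are all 1, so H_0 = Z.
  H_1: rank ker ∂_1 − rank ∂_2 = (27 − 8) − 18 = 1, and ∂_2 has invariant factor 2 > 1, so H_1 = Z × Z/2.
  H_2: rank ker ∂_2 − rank ∂_3 = (18 − 18) − 0 = 0, and there is no ∂_3, so H_2 = 0.

(K is a triangulation of the Klein bottle.)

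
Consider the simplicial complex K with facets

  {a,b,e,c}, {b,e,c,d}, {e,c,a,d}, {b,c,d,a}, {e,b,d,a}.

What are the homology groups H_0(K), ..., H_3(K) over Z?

H_0 ≅ Z,  H_1 = 0,  H_2 = 0,  H_3 ≅ Z.

Take the total order a < b < c < d < e on the vertex set. Then K (dimension 3) consists of the simplices:

  0-simplices (5): a, b, c, d, e
  1-simplices (10): ab, ac, ad, ae, bc, bd, be, cd, ce, de
  2-simplices (10): abc, abd, abe, acd, ace, ade, bcd, bce, bde, cde
  3-simplices (5): abcd, abce, abde, acde, bcde

so the chain groups are C_0 ≅ Z^5, C_1 ≅ Z^10, C_2 ≅ Z^10, C_3 ≅ Z^5.

Boundary ∂_1: C_1 → C_0 sends each edge [p,q] (with p < q) to q − p. For instance
  ∂bc = c − b.
This gives a 5×10 integer matrix of rank 4; reducing to Smith normal form yields diagonal entries (1,1,1,1).

∂_2: C_2 → C_1 acts by ∂[p,q,r] = [q,r] − [p,r] + [p,q]. For instance
  ∂ace = ce − ae + ac,
  ∂abd = bd − ad + ab.
As a 10×10 matrix over Z this has rank 6, with invariant factors (1,1,1,1,1,1).

Boundary ∂_3: C_3 → C_2 sends each 3-simplex σ to the alternating sum Σ_i (−1)^i (σ with its i-th vertex removed). For instance
  ∂abde = bde − ade + abe − abd,
  ∂bcde = cde − bde + bce − bcd.
This gives a 10×5 integer matrix of rank 4; reducing to Smith normal form yields diagonal entries (1,1,1,1).

Reading off H_k = ker ∂_k / im ∂_{k+1}:

  H_0: rank C_0 − rank ∂_1 = 5 − 4 = 1, and the invariant factors of ∂_1 are all 1, so H_0 = Z.
  H_1: rank ker ∂_1 − rank ∂_2 = (10 − 4) − 6 = 0, and the invariant factors of ∂_2 are all 1, so H_1 = 0.
  H_2: rank ker ∂_2 − rank ∂_3 = (10 − 6) − 4 = 0, and the invariant factors of ∂_3 are all 1, so H_2 = 0.
  H_3: rank ker ∂_3 − rank ∂_4 = (5 − 4) − 0 = 1, and there is no ∂_4, so H_3 = Z.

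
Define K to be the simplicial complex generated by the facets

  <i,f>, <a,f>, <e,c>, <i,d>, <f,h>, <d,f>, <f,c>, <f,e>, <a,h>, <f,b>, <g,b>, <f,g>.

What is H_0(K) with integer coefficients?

H_0 ≅ Z.

Take the total order a < b < c < d < e < f < g < h < i on the vertex set. Then K (dimension 1) consists of the simplices:

  0-simplices (9): a, b, c, d, e, f, g, h, i
  1-simplices (12): af, ah, bf, bg, ce, cf, df, di, ef, fg, fh, fi

so the chain groups are C_0 ≅ Z^9, C_1 ≅ Z^12.

The boundary map ∂_1: C_1 → C_0 maps an edge to its endpoints' difference, ∂[p,q] = q − p. For instance
  ∂ef = f − e.
The 9×12 boundary matrix has rank 8 and Smith normal form diag(1,1,1,1,1,1,1,1).

Now H_k = ker ∂_k / im ∂_{k+1}, so:

  H_0: rank C_0 − rank ∂_1 = 9 − 8 = 1, and the invariant factors of ∂_1 are all 1, so H_0 ≅ Z.

(K is a triangulation of a wedge of 4 circles.)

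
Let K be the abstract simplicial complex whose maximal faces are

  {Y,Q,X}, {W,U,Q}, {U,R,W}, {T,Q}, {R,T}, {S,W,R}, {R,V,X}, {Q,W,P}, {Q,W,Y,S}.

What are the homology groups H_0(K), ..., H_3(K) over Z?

We work with the vertex ordering P < Q < R < S < T < U < V < W < X < Y. The simplices of K, each written with vertices in increasing order, are:

  0-simplices (10): P, Q, R, S, T, U, V, W, X, Y
  1-simplices (20): PQ, PW, QS, QT, QU, QW, QX, QY, RS, RT, RU, RV, RW, RX, SW, SY, UW, VX, WY, XY
  2-simplices (10): PQW, QSW, QSY, QUW, QWY, QXY, RSW, RUW, RVX, SWY
  3-simplices (1): QSWY

so the chain groups are C_0 ≅ Z^10, C_1 ≅ Z^20, C_2 ≅ Z^10, C_3 ≅ Z^1.

∂_1: C_1 → C_0 sends each edge [p,q] (with p < q) to q − p. For instance
  ∂QW = W − Q.
The 10×20 boundary matrix has rank 9 and Smith normal form diag(1,1,1,1,1,1,1,1,1).

∂_2: C_2 → C_1 sends each 2-simplex [p,q,r] to [q,r] − [p,r] + [p,q]. For instance
  ∂QSY = SY − QY + QS,
  ∂PQW = QW − PW + PQ.
The resulting 20×10 matrix has rank 9, and its Smith normal form has invariant factors (1,1,1,1,1,1,1,1,1).

Boundary ∂_3: C_3 → C_2 sends each 3-simplex σ to the alternating sum Σ_i (−1)^i (σ with its i-th vertex removed). For instance
  ∂QSWY = SWY − QWY + QSY − QSW.
The 10×1 boundary matrix has rank 1 and Smith normal form diag(1).

Now H_k = ker ∂_k / im ∂_{k+1}, so:

  H_0: rank C_0 − rank ∂_1 = 10 − 9 = 1, and the invariant factors of ∂_1 are all 1, so H_0 ≅ Z.
  H_1: rank ker ∂_1 − rank ∂_2 = (20 − 9) − 9 = 2, and the invariant factors of ∂_2 are all 1, so H_1 ≅ Z^2.
  H_2: rank ker ∂_2 − rank ∂_3 = (10 − 9) − 1 = 0, and the invariant factors of ∂_3 are all 1, so H_2 ≅ 0.
  H_3: rank ker ∂_3 − rank ∂_4 = (1 − 1) − 0 = 0, and there is no ∂_4, so H_3 ≅ 0.

As a check, the Euler characteristic is 10 − 20 + 10 − 1 = -1, which agrees with 1 − 2 + 0 − 0 = -1.

H_0 ≅ Z,  H_1 ≅ Z^2,  H_2 = 0,  H_3 = 0.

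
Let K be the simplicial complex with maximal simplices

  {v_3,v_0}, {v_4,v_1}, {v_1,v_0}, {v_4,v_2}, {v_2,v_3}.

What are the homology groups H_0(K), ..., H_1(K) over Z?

Order the vertices as v_0 < v_1 < v_2 < v_3 < v_4. Listing each simplex with vertices in this order, K has dimension 1 with simplices:

  0-simplices (5): [v_0], [v_1], [v_2], [v_3], [v_4]
  1-simplices (5): [v_0,v_1], [v_0,v_3], [v_1,v_4], [v_2,v_3], [v_2,v_4]

Hence C_0 ≅ Z^5, C_1 ≅ Z^5.

∂_1: C_1 → C_0 is given by ∂[p,q] = [q] − [p]. For instance
  ∂[v_2,v_3] = [v_3] − [v_2].
As a 5×5 matrix over Z this has rank 4, with invariant factors (1,1,1,1).

Computing H_k = (kernel of ∂_k) / (image of ∂_{k+1}):

  H_0: rank C_0 − rank ∂_1 = 5 − 4 = 1, and the invariant factors of ∂_1 are all 1, so H_0 = Z.
  H_1: rank ker ∂_1 − rank ∂_2 = (5 − 4) − 0 = 1, and there is no ∂_2, so H_1 = Z.

H_0 ≅ Z,  H_1 ≅ Z.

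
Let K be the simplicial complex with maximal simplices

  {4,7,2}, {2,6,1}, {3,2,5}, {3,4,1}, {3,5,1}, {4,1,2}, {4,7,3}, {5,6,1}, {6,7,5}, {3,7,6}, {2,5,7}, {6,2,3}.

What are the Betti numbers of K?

Take the total order 1 < 2 < 3 < 4 < 5 < 6 < 7 on the vertex set. Then K (dimension 2) consists of the simplices:

  0-simplices (7): [1], [2], [3], [4], [5], [6], [7]
  1-simplices (18): [1,2], [1,3], [1,4], [1,5], [1,6], [2,3], [2,4], [2,5], [2,6], [2,7], [3,4], [3,5], [3,6], [3,7], [4,7], [5,6], [5,7], [6,7]
  2-simplices (12): [1,2,4], [1,2,6], [1,3,4], [1,3,5], [1,5,6], [2,3,5], [2,3,6], [2,4,7], [2,5,7], [3,4,7], [3,6,7], [5,6,7]

Hence C_0 ≅ Z^7, C_1 ≅ Z^18, C_2 ≅ Z^12.

∂_1: C_1 → C_0 is given by ∂[p,q] = [q] − [p].
The 7×18 boundary matrix has rank 6 and Smith normal form diag(1,1,1,1,1,1).

Boundary ∂_2: C_2 → C_1 acts by ∂[p,q,r] = [q,r] − [p,r] + [p,q]. For instance
  ∂[2,4,7] = [4,7] − [2,7] + [2,4],
  ∂[1,3,4] = [3,4] − [1,4] + [1,3].
This gives a 18×12 integer matrix of rank 12; reducing to Smith normal form yields diagonal entries (1,1,1,1,1,1,1,1,1,1,1,2).

From H_k ≅ ker(∂_k) / im(∂_{k+1}) we obtain:

  H_0: rank C_0 − rank ∂_1 = 7 − 6 = 1, and the invariant factors of ∂_1 are all 1, so H_0 ≅ Z.
  H_1: rank ker ∂_1 − rank ∂_2 = (18 − 6) − 12 = 0, and ∂_2 has invariant factor 2 > 1, so H_1 ≅ Z/2Z.
  H_2: rank ker ∂_2 − rank ∂_3 = (12 − 12) − 0 = 0, and there is no ∂_3, so H_2 ≅ 0.

(K is a triangulation of the real projective plane RP^2.)

Hence the Betti numbers are b_0 = 1, b_1 = 0, b_2 = 0.

b_0 = 1, b_1 = 0, b_2 = 0.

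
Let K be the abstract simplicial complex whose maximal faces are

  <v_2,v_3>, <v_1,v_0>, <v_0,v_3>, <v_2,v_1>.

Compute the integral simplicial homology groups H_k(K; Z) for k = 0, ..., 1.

We work with the vertex ordering v_0 < v_1 < v_2 < v_3. The simplices of K, each written with vertices in increasing order, are:

  0-simplices (4): [v_0], [v_1], [v_2], [v_3]
  1-simplices (4): [v_0,v_1], [v_0,v_3], [v_1,v_2], [v_2,v_3]

giving chain groups C_0 ≅ Z^4, C_1 ≅ Z^4.

Boundary ∂_1: C_1 → C_0 sends each edge [p,q] (with p < q) to q − p. For instance
  ∂[v_2,v_3] = [v_3] − [v_2].
The resulting 4×4 matrix has rank 3, and its Smith normal form has invariant factors (1,1,1).

Now H_k = ker ∂_k / im ∂_{k+1}, so:

  H_0: rank C_0 − rank ∂_1 = 4 − 3 = 1, and the invariant factors of ∂_1 are all 1, so H_0 ≅ Z.
  H_1: rank ker ∂_1 − rank ∂_2 = (4 − 3) − 0 = 1, and there is no ∂_2, so H_1 ≅ Z.

H_0 = Z,  H_1 = Z.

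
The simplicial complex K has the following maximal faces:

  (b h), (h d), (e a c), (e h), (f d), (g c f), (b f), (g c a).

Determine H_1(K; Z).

H_1 = Z^2.

K has 8 vertices, 12 edges, 3 triangles.
rank ∂_1 = 7, rank ∂_2 = 3 ⇒ b_1 = 12 − 7 − 3 = 2; all invariant factors of ∂_2 are 1 so no torsion. So H_1 ≅ Z^2.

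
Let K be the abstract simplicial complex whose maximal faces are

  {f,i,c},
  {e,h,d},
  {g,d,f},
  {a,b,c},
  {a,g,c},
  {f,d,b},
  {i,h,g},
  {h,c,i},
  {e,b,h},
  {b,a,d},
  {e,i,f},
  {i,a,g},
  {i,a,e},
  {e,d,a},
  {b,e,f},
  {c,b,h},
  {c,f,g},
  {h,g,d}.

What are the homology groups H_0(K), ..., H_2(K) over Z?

Order the vertices as a < b < c < d < e < f < g < h < i. Listing each simplex with vertices in this order, K has dimension 2 with simplices:

  0-simplices (9): a, b, c, d, e, f, g, h, i
  1-simplices (27): ab, ac, ad, ae, ag, ai, bc, bd, be, bf, bh, cf, cg, ch, ci, de, df, dg, dh, ef, eh, ei, fg, fi, gh, gi, hi
  2-simplices (18): abc, abd, acg, ade, aei, agi, bch, bdf, bef, beh, cfg, cfi, chi, deh, dfg, dgh, efi, ghi

so the chain groups are C_0 ≅ Z^9, C_1 ≅ Z^27, C_2 ≅ Z^18.

The boundary map ∂_1: C_1 → C_0 maps an edge to its endpoints' difference, ∂[p,q] = q − p. For instance
  ∂ag = g − a.
As a 9×27 matrix over Z this has rank 8, with invariant factors (1,1,1,1,1,1,1,1).

∂_2: C_2 → C_1 acts by ∂[p,q,r] = [q,r] − [p,r] + [p,q]. For instance
  ∂ghi = hi − gi + gh,
  ∂aei = ei − ai + ae.
This gives a 27×18 integer matrix of rank 18; reducing to Smith normal form yields diagonal entries (1,1,1,1,1,1,1,1,1,1,1,1,1,1,1,1,1,2).

Reading off H_k = ker ∂_k / im ∂_{k+1}:

  H_0: rank C_0 − rank ∂_1 = 9 − 8 = 1, and the invariant factors of ∂_1 are all 1, so H_0 = Z.
  H_1: rank ker ∂_1 − rank ∂_2 = (27 − 8) − 18 = 1, and ∂_2 has invariant factor 2 > 1, so H_1 = Z ⊕ Z/2.
  H_2: rank ker ∂_2 − rank ∂_3 = (18 − 18) − 0 = 0, and there is no ∂_3, so H_2 = 0.

(K is a triangulation of the Klein bottle.)

H_0 ≅ Z,  H_1 ≅ Z ⊕ Z/2,  H_2 = 0.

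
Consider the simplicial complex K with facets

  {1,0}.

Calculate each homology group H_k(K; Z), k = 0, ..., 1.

K has 2 vertices, 1 edge.
rank ∂_0 = 0, rank ∂_1 = 1 ⇒ b_0 = 2 − 0 − 1 = 1; all invariant factors of ∂_1 are 1 so no torsion. So H_0 = Z.
rank ∂_1 = 1, rank ∂_2 = 0 ⇒ b_1 = 1 − 1 − 0 = 0. So H_1 = 0.

H_0 = Z,  H_1 = 0.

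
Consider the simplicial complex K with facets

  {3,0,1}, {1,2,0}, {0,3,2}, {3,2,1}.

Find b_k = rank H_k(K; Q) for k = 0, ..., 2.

b_0 = 1, b_1 = 0, b_2 = 1.

Take the total order 0 < 1 < 2 < 3 on the vertex set. Then K (dimension 2) consists of the simplices:

  0-simplices (4): [0], [1], [2], [3]
  1-simplices (6): [0,1], [0,2], [0,3], [1,2], [1,3], [2,3]
  2-simplices (4): [0,1,2], [0,1,3], [0,2,3], [1,2,3]

giving chain groups C_0 ≅ Z^4, C_1 ≅ Z^6, C_2 ≅ Z^4.

∂_1: C_1 → C_0 is given by ∂[p,q] = [q] − [p]. For instance
  ∂[1,2] = [2] − [1].
The resulting 4×6 matrix has rank 3, and its Smith normal form has invariant factors (1,1,1).

Boundary ∂_2: C_2 → C_1 sends each 2-simplex [p,q,r] to [q,r] − [p,r] + [p,q]. For instance
  ∂[0,1,2] = [1,2] − [0,2] + [0,1],
  ∂[1,2,3] = [2,3] − [1,3] + [1,2].
The resulting 6×4 matrix has rank 3, and its Smith normal form has invariant factors (1,1,1).

Now H_k = ker ∂_k / im ∂_{k+1}, so:

  H_0: rank C_0 − rank ∂_1 = 4 − 3 = 1, and the invariant factors of ∂_1 are all 1, so H_0 ≅ Z.
  H_1: rank ker ∂_1 − rank ∂_2 = (6 − 3) − 3 = 0, and the invariant factors of ∂_2 are all 1, so H_1 ≅ 0.
  H_2: rank ker ∂_2 − rank ∂_3 = (4 − 3) − 0 = 1, and there is no ∂_3, so H_2 ≅ Z.

(K is a triangulation of the 2-sphere S^2.)

Hence the Betti numbers are b_0 = 1, b_1 = 0, b_2 = 1.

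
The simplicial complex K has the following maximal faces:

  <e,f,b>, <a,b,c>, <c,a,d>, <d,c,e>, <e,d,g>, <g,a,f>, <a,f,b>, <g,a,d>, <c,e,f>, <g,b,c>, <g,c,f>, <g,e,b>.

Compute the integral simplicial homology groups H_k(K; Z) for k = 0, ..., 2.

Order the vertices as a < b < c < d < e < f < g. Listing each simplex with vertices in this order, K has dimension 2 with simplices:

  0-simplices (7): a, b, c, d, e, f, g
  1-simplices (18): ab, ac, ad, af, ag, bc, be, bf, bg, cd, ce, cf, cg, de, dg, ef, eg, fg
  2-simplices (12): abc, abf, acd, adg, afg, bcg, bef, beg, cde, cef, cfg, deg

so the chain groups are C_0 ≅ Z^7, C_1 ≅ Z^18, C_2 ≅ Z^12.

∂_1: C_1 → C_0 sends each edge [p,q] (with p < q) to q − p.
The resulting 7×18 matrix has rank 6, and its Smith normal form has invariant factors (1,1,1,1,1,1).

The boundary map ∂_2: C_2 → C_1 sends each 2-simplex [p,q,r] to [q,r] − [p,r] + [p,q]. For instance
  ∂beg = eg − bg + be,
  ∂deg = eg − dg + de.
The 18×12 boundary matrix has rank 12 and Smith normal form diag(1,1,1,1,1,1,1,1,1,1,1,2).

From H_k ≅ ker(∂_k) / im(∂_{k+1}) we obtain:

  H_0: rank C_0 − rank ∂_1 = 7 − 6 = 1, and the invariant factors of ∂_1 are all 1, so H_0 = Z.
  H_1: rank ker ∂_1 − rank ∂_2 = (18 − 6) − 12 = 0, and ∂_2 has invariant factor 2 > 1, so H_1 = Z/2.
  H_2: rank ker ∂_2 − rank ∂_3 = (12 − 12) − 0 = 0, and there is no ∂_3, so H_2 = 0.

(K is a triangulation of the real projective plane RP^2.)

H_0 ≅ Z,  H_1 ≅ Z/2,  H_2 = 0.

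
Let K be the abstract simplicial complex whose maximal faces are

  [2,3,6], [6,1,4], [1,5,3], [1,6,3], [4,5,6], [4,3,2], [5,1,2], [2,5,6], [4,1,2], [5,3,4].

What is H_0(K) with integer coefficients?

H_0 ≅ Z.

Fix the vertex order 1 < 2 < 3 < 4 < 5 < 6 and write every simplex with vertices in increasing order. Then dim K = 2 and the simplices of K are:

  0-simplices (6): [1], [2], [3], [4], [5], [6]
  1-simplices (15): [1,2], [1,3], [1,4], [1,5], [1,6], [2,3], [2,4], [2,5], [2,6], [3,4], [3,5], [3,6], [4,5], [4,6], [5,6]
  2-simplices (10): [1,2,4], [1,2,5], [1,3,5], [1,3,6], [1,4,6], [2,3,4], [2,3,6], [2,5,6], [3,4,5], [4,5,6]

giving chain groups C_0 ≅ Z^6, C_1 ≅ Z^15, C_2 ≅ Z^10.

The boundary map ∂_1: C_1 → C_0 sends each edge [p,q] (with p < q) to q − p. For instance
  ∂[1,6] = [6] − [1].
The resulting 6×15 matrix has rank 5, and its Smith normal form has invariant factors (1,1,1,1,1).

∂_2: C_2 → C_1 maps a triangle to the signed sum of its edges. For instance
  ∂[1,2,4] = [2,4] − [1,4] + [1,2],
  ∂[2,3,6] = [3,6] − [2,6] + [2,3].
The 15×10 boundary matrix has rank 10 and Smith normal form diag(1,1,1,1,1,1,1,1,1,2).

From H_k ≅ ker(∂_k) / im(∂_{k+1}) we obtain:

  H_0: rank C_0 − rank ∂_1 = 6 − 5 = 1, and the invariant factors of ∂_1 are all 1, so H_0 ≅ Z.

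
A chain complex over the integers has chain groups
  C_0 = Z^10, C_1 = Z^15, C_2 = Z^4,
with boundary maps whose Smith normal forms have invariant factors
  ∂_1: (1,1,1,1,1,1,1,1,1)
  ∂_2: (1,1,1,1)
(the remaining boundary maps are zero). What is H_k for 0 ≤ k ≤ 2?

H_0: b_0 = 10 − 0 − 9 = 1; torsion from ∂_1 factors > 1: none. So H_0 = Z.
H_1: b_1 = 15 − 9 − 4 = 2; torsion from ∂_2 factors > 1: none. So H_1 = Z^2.
H_2: b_2 = 4 − 4 − 0 = 0; torsion from ∂_3 factors > 1: none. So H_2 = 0.

H_0 = Z,  H_1 = Z^2,  H_2 = 0.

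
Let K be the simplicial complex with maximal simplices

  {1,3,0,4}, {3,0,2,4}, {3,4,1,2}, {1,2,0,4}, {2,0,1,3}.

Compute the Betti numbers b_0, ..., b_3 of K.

We work with the vertex ordering 0 < 1 < 2 < 3 < 4. The simplices of K, each written with vertices in increasing order, are:

  0-simplices (5): [0], [1], [2], [3], [4]
  1-simplices (10): [0,1], [0,2], [0,3], [0,4], [1,2], [1,3], [1,4], [2,3], [2,4], [3,4]
  2-simplices (10): [0,1,2], [0,1,3], [0,1,4], [0,2,3], [0,2,4], [0,3,4], [1,2,3], [1,2,4], [1,3,4], [2,3,4]
  3-simplices (5): [0,1,2,3], [0,1,2,4], [0,1,3,4], [0,2,3,4], [1,2,3,4]

so the chain groups are C_0 ≅ Z^5, C_1 ≅ Z^10, C_2 ≅ Z^10, C_3 ≅ Z^5.

Boundary ∂_1: C_1 → C_0 sends each edge [p,q] (with p < q) to q − p.
The resulting 5×10 matrix has rank 4, and its Smith normal form has invariant factors (1,1,1,1).

∂_2: C_2 → C_1 acts by ∂[p,q,r] = [q,r] − [p,r] + [p,q]. For instance
  ∂[0,1,2] = [1,2] − [0,2] + [0,1],
  ∂[1,3,4] = [3,4] − [1,4] + [1,3].
This gives a 10×10 integer matrix of rank 6; reducing to Smith normal form yields diagonal entries (1,1,1,1,1,1).

Boundary ∂_3: C_3 → C_2 sends each 3-simplex σ to the alternating sum Σ_i (−1)^i (σ with its i-th vertex removed). For instance
  ∂[1,2,3,4] = [2,3,4] − [1,3,4] + [1,2,4] − [1,2,3],
  ∂[0,1,3,4] = [1,3,4] − [0,3,4] + [0,1,4] − [0,1,3].
The 10×5 boundary matrix has rank 4 and Smith normal form diag(1,1,1,1).

From H_k ≅ ker(∂_k) / im(∂_{k+1}) we obtain:

  H_0: rank C_0 − rank ∂_1 = 5 − 4 = 1, and the invariant factors of ∂_1 are all 1, so H_0 = Z.
  H_1: rank ker ∂_1 − rank ∂_2 = (10 − 4) − 6 = 0, and the invariant factors of ∂_2 are all 1, so H_1 = 0.
  H_2: rank ker ∂_2 − rank ∂_3 = (10 − 6) − 4 = 0, and the invariant factors of ∂_3 are all 1, so H_2 = 0.
  H_3: rank ker ∂_3 − rank ∂_4 = (5 − 4) − 0 = 1, and there is no ∂_4, so H_3 = Z.

As a check, the Euler characteristic is 5 − 10 + 10 − 5 = 0, which agrees with 1 − 0 + 0 − 1 = 0.

Hence the Betti numbers are b_0 = 1, b_1 = 0, b_2 = 0, b_3 = 1.

b_0 = 1, b_1 = 0, b_2 = 0, b_3 = 1.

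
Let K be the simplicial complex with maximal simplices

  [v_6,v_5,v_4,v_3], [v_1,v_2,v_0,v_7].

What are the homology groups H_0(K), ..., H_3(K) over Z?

Take the total order v_0 < v_1 < v_2 < v_3 < v_4 < v_5 < v_6 < v_7 on the vertex set. Then K (dimension 3) consists of the simplices:

  0-simplices (8): [v_0], [v_1], [v_2], [v_3], [v_4], [v_5], [v_6], [v_7]
  1-simplices (12): [v_0,v_1], [v_0,v_2], [v_0,v_7], [v_1,v_2], [v_1,v_7], [v_2,v_7], [v_3,v_4], [v_3,v_5], [v_3,v_6], [v_4,v_5], [v_4,v_6], [v_5,v_6]
  2-simplices (8): [v_0,v_1,v_2], [v_0,v_1,v_7], [v_0,v_2,v_7], [v_1,v_2,v_7], [v_3,v_4,v_5], [v_3,v_4,v_6], [v_3,v_5,v_6], [v_4,v_5,v_6]
  3-simplices (2): [v_0,v_1,v_2,v_7], [v_3,v_4,v_5,v_6]

giving chain groups C_0 ≅ Z^8, C_1 ≅ Z^12, C_2 ≅ Z^8, C_3 ≅ Z^2.

Boundary ∂_1: C_1 → C_0 maps an edge to its endpoints' difference, ∂[p,q] = q − p. For instance
  ∂[v_3,v_4] = [v_4] − [v_3].
This gives a 8×12 integer matrix of rank 6; reducing to Smith normal form yields diagonal entries (1,1,1,1,1,1).

The boundary map ∂_2: C_2 → C_1 sends each 2-simplex [p,q,r] to [q,r] − [p,r] + [p,q]. For instance
  ∂[v_0,v_1,v_7] = [v_1,v_7] − [v_0,v_7] + [v_0,v_1],
  ∂[v_4,v_5,v_6] = [v_5,v_6] − [v_4,v_6] + [v_4,v_5].
This gives a 12×8 integer matrix of rank 6; reducing to Smith normal form yields diagonal entries (1,1,1,1,1,1).

∂_3: C_3 → C_2 sends each 3-simplex σ to the alternating sum Σ_i (−1)^i (σ with its i-th vertex removed). For instance
  ∂[v_0,v_1,v_2,v_7] = [v_1,v_2,v_7] − [v_0,v_2,v_7] + [v_0,v_1,v_7] − [v_0,v_1,v_2],
  ∂[v_3,v_4,v_5,v_6] = [v_4,v_5,v_6] − [v_3,v_5,v_6] + [v_3,v_4,v_6] − [v_3,v_4,v_5].
The 8×2 boundary matrix has rank 2 and Smith normal form diag(1,1).

Computing H_k = (kernel of ∂_k) / (image of ∂_{k+1}):

  H_0: rank C_0 − rank ∂_1 = 8 − 6 = 2, and the invariant factors of ∂_1 are all 1, so H_0 ≅ Z^2.
  H_1: rank ker ∂_1 − rank ∂_2 = (12 − 6) − 6 = 0, and the invariant factors of ∂_2 are all 1, so H_1 ≅ 0.
  H_2: rank ker ∂_2 − rank ∂_3 = (8 − 6) − 2 = 0, and the invariant factors of ∂_3 are all 1, so H_2 ≅ 0.
  H_3: rank ker ∂_3 − rank ∂_4 = (2 − 2) − 0 = 0, and there is no ∂_4, so H_3 ≅ 0.

H_0 ≅ Z^2,  H_1 = 0,  H_2 = 0,  H_3 = 0.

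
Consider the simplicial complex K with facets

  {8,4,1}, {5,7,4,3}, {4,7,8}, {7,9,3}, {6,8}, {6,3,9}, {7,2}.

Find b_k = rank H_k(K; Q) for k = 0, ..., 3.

b_0 = 1, b_1 = 1, b_2 = 0, b_3 = 0.

Fix the vertex order 1 < 2 < 3 < 4 < 5 < 6 < 7 < 8 < 9 and write every simplex with vertices in increasing order. Then dim K = 3 and the simplices of K are:

  0-simplices (9): [1], [2], [3], [4], [5], [6], [7], [8], [9]
  1-simplices (16): [1,4], [1,8], [2,7], [3,4], [3,5], [3,6], [3,7], [3,9], [4,5], [4,7], [4,8], [5,7], [6,8], [6,9], [7,8], [7,9]
  2-simplices (8): [1,4,8], [3,4,5], [3,4,7], [3,5,7], [3,6,9], [3,7,9], [4,5,7], [4,7,8]
  3-simplices (1): [3,4,5,7]

giving chain groups C_0 ≅ Z^9, C_1 ≅ Z^16, C_2 ≅ Z^8, C_3 ≅ Z^1.

∂_1: C_1 → C_0 is given by ∂[p,q] = [q] − [p].
As a 9×16 matrix over Z this has rank 8, with invariant factors (1,1,1,1,1,1,1,1).

The boundary map ∂_2: C_2 → C_1 acts by ∂[p,q,r] = [q,r] − [p,r] + [p,q]. For instance
  ∂[3,5,7] = [5,7] − [3,7] + [3,5],
  ∂[3,4,5] = [4,5] − [3,5] + [3,4].
The 16×8 boundary matrix has rank 7 and Smith normal form diag(1,1,1,1,1,1,1).

∂_3: C_3 → C_2 sends each 3-simplex σ to the alternating sum Σ_i (−1)^i (σ with its i-th vertex removed). For instance
  ∂[3,4,5,7] = [4,5,7] − [3,5,7] + [3,4,7] − [3,4,5].
As a 8×1 matrix over Z this has rank 1, with invariant factors (1).

Reading off H_k = ker ∂_k / im ∂_{k+1}:

  H_0: rank C_0 − rank ∂_1 = 9 − 8 = 1, and the invariant factors of ∂_1 are all 1, so H_0 ≅ Z.
  H_1: rank ker ∂_1 − rank ∂_2 = (16 − 8) − 7 = 1, and the invariant factors of ∂_2 are all 1, so H_1 ≅ Z.
  H_2: rank ker ∂_2 − rank ∂_3 = (8 − 7) − 1 = 0, and the invariant factors of ∂_3 are all 1, so H_2 ≅ 0.
  H_3: rank ker ∂_3 − rank ∂_4 = (1 − 1) − 0 = 0, and there is no ∂_4, so H_3 ≅ 0.

As a check, the Euler characteristic is 9 − 16 + 8 − 1 = 0, which agrees with 1 − 1 + 0 − 0 = 0.

Hence the Betti numbers are b_0 = 1, b_1 = 1, b_2 = 0, b_3 = 0.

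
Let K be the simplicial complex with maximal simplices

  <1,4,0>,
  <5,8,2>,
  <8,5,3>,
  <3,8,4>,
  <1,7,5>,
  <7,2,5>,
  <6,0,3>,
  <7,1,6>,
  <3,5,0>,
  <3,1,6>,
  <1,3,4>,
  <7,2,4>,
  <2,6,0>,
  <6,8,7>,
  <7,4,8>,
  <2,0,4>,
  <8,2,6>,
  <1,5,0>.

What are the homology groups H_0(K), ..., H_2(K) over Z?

H_0 = Z,  H_1 = Z ⊕ Z/2,  H_2 = 0.

Fix the vertex order 0 < 1 < 2 < 3 < 4 < 5 < 6 < 7 < 8 and write every simplex with vertices in increasing order. Then dim K = 2 and the simplices of K are:

  0-simplices (9): [0], [1], [2], [3], [4], [5], [6], [7], [8]
  1-simplices (27): (27 of them)
  2-simplices (18): [0,1,4], [0,1,5], [0,2,4], [0,2,6], [0,3,5], [0,3,6], [1,3,4], [1,3,6], [1,5,7], [1,6,7], [2,4,7], [2,5,7], [2,5,8], [2,6,8], [3,4,8], [3,5,8], [4,7,8], [6,7,8]

Hence C_0 ≅ Z^9, C_1 ≅ Z^27, C_2 ≅ Z^18.

The boundary map ∂_1: C_1 → C_0 sends each edge [p,q] (with p < q) to q − p.
As a 9×27 matrix over Z this has rank 8, with invariant factors (1,1,1,1,1,1,1,1).

The boundary map ∂_2: C_2 → C_1 maps a triangle to the signed sum of its edges. For instance
  ∂[2,5,7] = [5,7] − [2,7] + [2,5],
  ∂[0,3,5] = [3,5] − [0,5] + [0,3].
As a 27×18 matrix over Z this has rank 18, with invariant factors (1,1,1,1,1,1,1,1,1,1,1,1,1,1,1,1,1,2).

From H_k ≅ ker(∂_k) / im(∂_{k+1}) we obtain:

  H_0: rank C_0 − rank ∂_1 = 9 − 8 = 1, and the invariant factors of ∂_1 are all 1, so H_0 = Z.
  H_1: rank ker ∂_1 − rank ∂_2 = (27 − 8) − 18 = 1, and ∂_2 has invariant factor 2 > 1, so H_1 = Z ⊕ Z/2.
  H_2: rank ker ∂_2 − rank ∂_3 = (18 − 18) − 0 = 0, and there is no ∂_3, so H_2 = 0.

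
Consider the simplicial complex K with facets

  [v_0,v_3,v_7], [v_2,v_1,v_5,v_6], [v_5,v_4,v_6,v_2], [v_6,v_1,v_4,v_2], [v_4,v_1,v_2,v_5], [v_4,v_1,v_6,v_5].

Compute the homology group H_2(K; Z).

We work with the vertex ordering v_0 < v_1 < v_2 < v_3 < v_4 < v_5 < v_6 < v_7. The simplices of K, each written with vertices in increasing order, are:

  0-simplices (8): [v_0], [v_1], [v_2], [v_3], [v_4], [v_5], [v_6], [v_7]
  1-simplices (13): [v_0,v_3], [v_0,v_7], [v_1,v_2], [v_1,v_4], [v_1,v_5], [v_1,v_6], [v_2,v_4], [v_2,v_5], [v_2,v_6], [v_3,v_7], [v_4,v_5], [v_4,v_6], [v_5,v_6]
  2-simplices (11): (11 of them)
  3-simplices (5): [v_1,v_2,v_4,v_5], [v_1,v_2,v_4,v_6], [v_1,v_2,v_5,v_6], [v_1,v_4,v_5,v_6], [v_2,v_4,v_5,v_6]

giving chain groups C_0 ≅ Z^8, C_1 ≅ Z^13, C_2 ≅ Z^11, C_3 ≅ Z^5.

∂_1: C_1 → C_0 sends each edge [p,q] (with p < q) to q − p. For instance
  ∂[v_2,v_6] = [v_6] − [v_2].
As a 8×13 matrix over Z this has rank 6, with invariant factors (1,1,1,1,1,1).

∂_2: C_2 → C_1 acts by ∂[p,q,r] = [q,r] − [p,r] + [p,q]. For instance
  ∂[v_2,v_5,v_6] = [v_5,v_6] − [v_2,v_6] + [v_2,v_5],
  ∂[v_1,v_5,v_6] = [v_5,v_6] − [v_1,v_6] + [v_1,v_5].
This gives a 13×11 integer matrix of rank 7; reducing to Smith normal form yields diagonal entries (1,1,1,1,1,1,1).

The boundary map ∂_3: C_3 → C_2 sends each 3-simplex σ to the alternating sum Σ_i (−1)^i (σ with its i-th vertex removed). For instance
  ∂[v_1,v_2,v_4,v_5] = [v_2,v_4,v_5] − [v_1,v_4,v_5] + [v_1,v_2,v_5] − [v_1,v_2,v_4],
  ∂[v_1,v_4,v_5,v_6] = [v_4,v_5,v_6] − [v_1,v_5,v_6] + [v_1,v_4,v_6] − [v_1,v_4,v_5].
As a 11×5 matrix over Z this has rank 4, with invariant factors (1,1,1,1).

Computing H_k = (kernel of ∂_k) / (image of ∂_{k+1}):

  H_2: rank ker ∂_2 − rank ∂_3 = (11 − 7) − 4 = 0, and the invariant factors of ∂_3 are all 1, so H_2 ≅ 0.

(K is a triangulation of the disjoint union of the 3-sphere S^3 and the 2-simplex.)

H_2 ≅ 0.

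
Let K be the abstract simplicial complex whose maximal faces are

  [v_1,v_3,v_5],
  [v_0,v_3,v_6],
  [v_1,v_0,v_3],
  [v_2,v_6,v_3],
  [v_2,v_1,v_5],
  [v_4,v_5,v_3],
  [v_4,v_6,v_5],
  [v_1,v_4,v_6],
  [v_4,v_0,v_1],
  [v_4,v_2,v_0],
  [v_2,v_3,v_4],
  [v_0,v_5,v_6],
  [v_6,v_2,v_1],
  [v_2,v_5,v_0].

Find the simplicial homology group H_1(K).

H_1 = Z^2.

Take the total order v_0 < v_1 < v_2 < v_3 < v_4 < v_5 < v_6 on the vertex set. Then K (dimension 2) consists of the simplices:

  0-simplices (7): [v_0], [v_1], [v_2], [v_3], [v_4], [v_5], [v_6]
  1-simplices (21): (21 of them)
  2-simplices (14): (14 of them)

giving chain groups C_0 ≅ Z^7, C_1 ≅ Z^21, C_2 ≅ Z^14.

∂_1: C_1 → C_0 maps an edge to its endpoints' difference, ∂[p,q] = q − p.
This gives a 7×21 integer matrix of rank 6; reducing to Smith normal form yields diagonal entries (1,1,1,1,1,1).

Boundary ∂_2: C_2 → C_1 maps a triangle to the signed sum of its edges. For instance
  ∂[v_1,v_2,v_6] = [v_2,v_6] − [v_1,v_6] + [v_1,v_2],
  ∂[v_0,v_1,v_3] = [v_1,v_3] − [v_0,v_3] + [v_0,v_1].
This gives a 21×14 integer matrix of rank 13; reducing to Smith normal form yields diagonal entries (1,1,1,1,1,1,1,1,1,1,1,1,1).

Reading off H_k = ker ∂_k / im ∂_{k+1}:

  H_1: rank ker ∂_1 − rank ∂_2 = (21 − 6) − 13 = 2, and the invariant factors of ∂_2 are all 1, so H_1 = Z^2.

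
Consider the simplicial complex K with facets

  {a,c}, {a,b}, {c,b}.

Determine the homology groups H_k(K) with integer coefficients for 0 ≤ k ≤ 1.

H_0 = Z,  H_1 = Z.

Order the vertices as a < b < c. Listing each simplex with vertices in this order, K has dimension 1 with simplices:

  0-simplices (3): a, b, c
  1-simplices (3): ab, ac, bc

so the chain groups are C_0 ≅ Z^3, C_1 ≅ Z^3.

∂_1: C_1 → C_0 is given by ∂[p,q] = [q] − [p]. For instance
  ∂ab = b − a.
The resulting 3×3 matrix has rank 2, and its Smith normal form has invariant factors (1,1).

Reading off H_k = ker ∂_k / im ∂_{k+1}:

  H_0: rank C_0 − rank ∂_1 = 3 − 2 = 1, and the invariant factors of ∂_1 are all 1, so H_0 = Z.
  H_1: rank ker ∂_1 − rank ∂_2 = (3 − 2) − 0 = 1, and there is no ∂_2, so H_1 = Z.

(K is a triangulation of the circle S^1.)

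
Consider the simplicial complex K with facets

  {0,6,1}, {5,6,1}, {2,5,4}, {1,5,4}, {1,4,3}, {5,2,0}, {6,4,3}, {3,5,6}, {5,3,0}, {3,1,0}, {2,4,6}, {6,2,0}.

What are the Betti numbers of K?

b_0 = 1, b_1 = 0, b_2 = 0.

K has 7 vertices, 18 edges, 12 triangles.
rank ∂_0 = 0, rank ∂_1 = 6 ⇒ b_0 = 7 − 0 − 6 = 1; all invariant factors of ∂_1 are 1 so no torsion. So H_0 = Z.
rank ∂_1 = 6, rank ∂_2 = 12 ⇒ b_1 = 18 − 6 − 12 = 0; ∂_2 has invariant factor(s) [2] giving torsion. So H_1 = Z/2.
rank ∂_2 = 12, rank ∂_3 = 0 ⇒ b_2 = 12 − 12 − 0 = 0. So H_2 = 0.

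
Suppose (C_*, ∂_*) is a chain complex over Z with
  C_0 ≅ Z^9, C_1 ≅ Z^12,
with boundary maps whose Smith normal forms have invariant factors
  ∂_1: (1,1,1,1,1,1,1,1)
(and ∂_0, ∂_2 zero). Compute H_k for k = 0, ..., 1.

H_0: b_0 = 9 − 0 − 8 = 1; torsion from ∂_1 factors > 1: none. So H_0 ≅ Z.
H_1: b_1 = 12 − 8 − 0 = 4; torsion from ∂_2 factors > 1: none. So H_1 ≅ Z^4.

H_0 ≅ Z,  H_1 ≅ Z^4.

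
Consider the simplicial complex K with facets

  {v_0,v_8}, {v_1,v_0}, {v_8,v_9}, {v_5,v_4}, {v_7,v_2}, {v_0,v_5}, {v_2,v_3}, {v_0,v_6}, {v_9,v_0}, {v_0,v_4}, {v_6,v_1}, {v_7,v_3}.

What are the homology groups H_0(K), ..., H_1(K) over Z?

We work with the vertex ordering v_0 < v_1 < v_2 < v_3 < v_4 < v_5 < v_6 < v_7 < v_8 < v_9. The simplices of K, each written with vertices in increasing order, are:

  0-simplices (10): [v_0], [v_1], [v_2], [v_3], [v_4], [v_5], [v_6], [v_7], [v_8], [v_9]
  1-simplices (12): [v_0,v_1], [v_0,v_4], [v_0,v_5], [v_0,v_6], [v_0,v_8], [v_0,v_9], [v_1,v_6], [v_2,v_3], [v_2,v_7], [v_3,v_7], [v_4,v_5], [v_8,v_9]

Hence C_0 ≅ Z^10, C_1 ≅ Z^12.

Boundary ∂_1: C_1 → C_0 is given by ∂[p,q] = [q] − [p]. For instance
  ∂[v_8,v_9] = [v_9] − [v_8].
The 10×12 boundary matrix has rank 8 and Smith normal form diag(1,1,1,1,1,1,1,1).

Now H_k = ker ∂_k / im ∂_{k+1}, so:

  H_0: rank C_0 − rank ∂_1 = 10 − 8 = 2, and the invariant factors of ∂_1 are all 1, so H_0 ≅ Z^2.
  H_1: rank ker ∂_1 − rank ∂_2 = (12 − 8) − 0 = 4, and there is no ∂_2, so H_1 ≅ Z^4.

H_0 = Z^2,  H_1 = Z^4.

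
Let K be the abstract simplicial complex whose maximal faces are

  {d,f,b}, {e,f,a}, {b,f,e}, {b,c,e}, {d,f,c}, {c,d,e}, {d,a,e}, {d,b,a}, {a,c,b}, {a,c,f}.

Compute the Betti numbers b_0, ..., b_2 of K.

b_0 = 1, b_1 = 0, b_2 = 0.

Take the total order a < b < c < d < e < f on the vertex set. Then K (dimension 2) consists of the simplices:

  0-simplices (6): a, b, c, d, e, f
  1-simplices (15): ab, ac, ad, ae, af, bc, bd, be, bf, cd, ce, cf, de, df, ef
  2-simplices (10): abc, abd, acf, ade, aef, bce, bdf, bef, cde, cdf

so the chain groups are C_0 ≅ Z^6, C_1 ≅ Z^15, C_2 ≅ Z^10.

∂_1: C_1 → C_0 is given by ∂[p,q] = [q] − [p].
This gives a 6×15 integer matrix of rank 5; reducing to Smith normal form yields diagonal entries (1,1,1,1,1).

∂_2: C_2 → C_1 sends each 2-simplex [p,q,r] to [q,r] − [p,r] + [p,q]. For instance
  ∂ade = de − ae + ad,
  ∂cde = de − ce + cd.
This gives a 15×10 integer matrix of rank 10; reducing to Smith normal form yields diagonal entries (1,1,1,1,1,1,1,1,1,2).

Reading off H_k = ker ∂_k / im ∂_{k+1}:

  H_0: rank C_0 − rank ∂_1 = 6 − 5 = 1, and the invariant factors of ∂_1 are all 1, so H_0 = Z.
  H_1: rank ker ∂_1 − rank ∂_2 = (15 − 5) − 10 = 0, and ∂_2 has invariant factor 2 > 1, so H_1 = Z/2.
  H_2: rank ker ∂_2 − rank ∂_3 = (10 − 10) − 0 = 0, and there is no ∂_3, so H_2 = 0.

Hence the Betti numbers are b_0 = 1, b_1 = 0, b_2 = 0.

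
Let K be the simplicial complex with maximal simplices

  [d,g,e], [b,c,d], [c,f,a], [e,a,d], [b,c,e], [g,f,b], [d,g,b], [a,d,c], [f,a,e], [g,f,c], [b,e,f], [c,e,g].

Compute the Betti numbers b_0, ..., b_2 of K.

Take the total order a < b < c < d < e < f < g on the vertex set. Then K (dimension 2) consists of the simplices:

  0-simplices (7): a, b, c, d, e, f, g
  1-simplices (18): ac, ad, ae, af, bc, bd, be, bf, bg, cd, ce, cf, cg, de, dg, ef, eg, fg
  2-simplices (12): acd, acf, ade, aef, bcd, bce, bdg, bef, bfg, ceg, cfg, deg

giving chain groups C_0 ≅ Z^7, C_1 ≅ Z^18, C_2 ≅ Z^12.

Boundary ∂_1: C_1 → C_0 maps an edge to its endpoints' difference, ∂[p,q] = q − p.
This gives a 7×18 integer matrix of rank 6; reducing to Smith normal form yields diagonal entries (1,1,1,1,1,1).

The boundary map ∂_2: C_2 → C_1 sends each 2-simplex [p,q,r] to [q,r] − [p,r] + [p,q]. For instance
  ∂aef = ef − af + ae,
  ∂bef = ef − bf + be.
This gives a 18×12 integer matrix of rank 12; reducing to Smith normal form yields diagonal entries (1,1,1,1,1,1,1,1,1,1,1,2).

Now H_k = ker ∂_k / im ∂_{k+1}, so:

  H_0: rank C_0 − rank ∂_1 = 7 − 6 = 1, and the invariant factors of ∂_1 are all 1, so H_0 = Z.
  H_1: rank ker ∂_1 − rank ∂_2 = (18 − 6) − 12 = 0, and ∂_2 has invariant factor 2 > 1, so H_1 = Z/2.
  H_2: rank ker ∂_2 − rank ∂_3 = (12 − 12) − 0 = 0, and there is no ∂_3, so H_2 = 0.

As a check, the Euler characteristic is 7 − 18 + 12 = 1, which agrees with 1 − 0 + 0 = 1.
(K is a triangulation of the real projective plane RP^2.)

Hence the Betti numbers are b_0 = 1, b_1 = 0, b_2 = 0.

b_0 = 1, b_1 = 0, b_2 = 0.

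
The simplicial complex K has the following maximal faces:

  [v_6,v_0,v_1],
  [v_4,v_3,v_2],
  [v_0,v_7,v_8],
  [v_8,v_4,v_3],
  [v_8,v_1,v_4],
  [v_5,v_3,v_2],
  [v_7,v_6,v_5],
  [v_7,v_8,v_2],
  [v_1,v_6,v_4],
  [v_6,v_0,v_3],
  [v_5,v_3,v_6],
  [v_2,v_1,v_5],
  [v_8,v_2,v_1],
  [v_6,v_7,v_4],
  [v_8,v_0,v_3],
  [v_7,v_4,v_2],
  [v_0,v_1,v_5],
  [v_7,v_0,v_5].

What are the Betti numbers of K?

Order the vertices as v_0 < v_1 < v_2 < v_3 < v_4 < v_5 < v_6 < v_7 < v_8. Listing each simplex with vertices in this order, K has dimension 2 with simplices:

  0-simplices (9): [v_0], [v_1], [v_2], [v_3], [v_4], [v_5], [v_6], [v_7], [v_8]
  1-simplices (27): (27 of them)
  2-simplices (18): (18 of them)

so the chain groups are C_0 ≅ Z^9, C_1 ≅ Z^27, C_2 ≅ Z^18.

The boundary map ∂_1: C_1 → C_0 is given by ∂[p,q] = [q] − [p]. For instance
  ∂[v_2,v_8] = [v_8] − [v_2].
The 9×27 boundary matrix has rank 8 and Smith normal form diag(1,1,1,1,1,1,1,1).

Boundary ∂_2: C_2 → C_1 acts by ∂[p,q,r] = [q,r] − [p,r] + [p,q]. For instance
  ∂[v_1,v_4,v_8] = [v_4,v_8] − [v_1,v_8] + [v_1,v_4],
  ∂[v_2,v_4,v_7] = [v_4,v_7] − [v_2,v_7] + [v_2,v_4].
This gives a 27×18 integer matrix of rank 18; reducing to Smith normal form yields diagonal entries (1,1,1,1,1,1,1,1,1,1,1,1,1,1,1,1,1,2).

From H_k ≅ ker(∂_k) / im(∂_{k+1}) we obtain:

  H_0: rank C_0 − rank ∂_1 = 9 − 8 = 1, and the invariant factors of ∂_1 are all 1, so H_0 = Z.
  H_1: rank ker ∂_1 − rank ∂_2 = (27 − 8) − 18 = 1, and ∂_2 has invariant factor 2 > 1, so H_1 = Z ⊕ Z/2.
  H_2: rank ker ∂_2 − rank ∂_3 = (18 − 18) − 0 = 0, and there is no ∂_3, so H_2 = 0.

Hence the Betti numbers are b_0 = 1, b_1 = 1, b_2 = 0.

b_0 = 1, b_1 = 1, b_2 = 0.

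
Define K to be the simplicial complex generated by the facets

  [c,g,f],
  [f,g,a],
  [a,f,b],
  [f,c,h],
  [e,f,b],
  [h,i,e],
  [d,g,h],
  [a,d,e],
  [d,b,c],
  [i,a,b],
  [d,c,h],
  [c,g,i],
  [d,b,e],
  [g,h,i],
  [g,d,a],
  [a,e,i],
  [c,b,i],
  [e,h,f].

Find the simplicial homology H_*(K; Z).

H_0 = Z,  H_1 = Z ⊕ Z/2Z,  H_2 = 0.

Order the vertices as a < b < c < d < e < f < g < h < i. Listing each simplex with vertices in this order, K has dimension 2 with simplices:

  0-simplices (9): a, b, c, d, e, f, g, h, i
  1-simplices (27): ab, ad, ae, af, ag, ai, bc, bd, be, bf, bi, cd, cf, cg, ch, ci, de, dg, dh, ef, eh, ei, fg, fh, gh, gi, hi
  2-simplices (18): abf, abi, ade, adg, aei, afg, bcd, bci, bde, bef, cdh, cfg, cfh, cgi, dgh, efh, ehi, ghi

giving chain groups C_0 ≅ Z^9, C_1 ≅ Z^27, C_2 ≅ Z^18.

∂_1: C_1 → C_0 sends each edge [p,q] (with p < q) to q − p.
The resulting 9×27 matrix has rank 8, and its Smith normal form has invariant factors (1,1,1,1,1,1,1,1).

The boundary map ∂_2: C_2 → C_1 sends each 2-simplex [p,q,r] to [q,r] − [p,r] + [p,q]. For instance
  ∂abi = bi − ai + ab,
  ∂dgh = gh − dh + dg.
This gives a 27×18 integer matrix of rank 18; reducing to Smith normal form yields diagonal entries (1,1,1,1,1,1,1,1,1,1,1,1,1,1,1,1,1,2).

Computing H_k = (kernel of ∂_k) / (image of ∂_{k+1}):

  H_0: rank C_0 − rank ∂_1 = 9 − 8 = 1, and the invariant factors of ∂_1 are all 1, so H_0 = Z.
  H_1: rank ker ∂_1 − rank ∂_2 = (27 − 8) − 18 = 1, and ∂_2 has invariant factor 2 > 1, so H_1 = Z ⊕ Z/2Z.
  H_2: rank ker ∂_2 − rank ∂_3 = (18 − 18) − 0 = 0, and there is no ∂_3, so H_2 = 0.

(K is a triangulation of the Klein bottle.)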